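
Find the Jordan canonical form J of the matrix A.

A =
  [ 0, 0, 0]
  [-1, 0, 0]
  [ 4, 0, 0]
J_2(0) ⊕ J_1(0)

The characteristic polynomial is
  det(x·I − A) = x^3

Eigenvalues and multiplicities (the geometric multiplicity of λ is n − rank(A − λI), which equals the number of Jordan blocks for λ):
  λ = 0: algebraic multiplicity = 3, geometric multiplicity = 2

Determining the block sizes for each eigenvalue:
  λ = 0: 2 blocks summing to 3 forces exactly one block of size 2 and the rest size 1 → block sizes [2, 1]

Assembling the blocks gives a Jordan form
J =
  [0, 1, 0]
  [0, 0, 0]
  [0, 0, 0]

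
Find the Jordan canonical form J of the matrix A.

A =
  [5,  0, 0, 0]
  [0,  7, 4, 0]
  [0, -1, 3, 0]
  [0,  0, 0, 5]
J_2(5) ⊕ J_1(5) ⊕ J_1(5)

The characteristic polynomial is
  det(x·I − A) = x^4 - 20*x^3 + 150*x^2 - 500*x + 625 = (x - 5)^4

Eigenvalues and multiplicities (the geometric multiplicity of λ is n − rank(A − λI), which equals the number of Jordan blocks for λ):
  λ = 5: algebraic multiplicity = 4, geometric multiplicity = 3

Determining the block sizes for each eigenvalue:
  λ = 5: 3 blocks summing to 4 forces exactly one block of size 2 and the rest size 1 → block sizes [2, 1, 1]

Assembling the blocks gives a Jordan form
J =
  [5, 1, 0, 0]
  [0, 5, 0, 0]
  [0, 0, 5, 0]
  [0, 0, 0, 5]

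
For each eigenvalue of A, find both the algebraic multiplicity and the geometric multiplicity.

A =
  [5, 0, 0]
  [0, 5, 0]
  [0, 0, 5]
λ = 5: alg = 3, geom = 3

Step 1 — factor the characteristic polynomial to read off the algebraic multiplicities:
  χ_A(x) = (x - 5)^3

Step 2 — compute geometric multiplicities via the rank-nullity identity g(λ) = n − rank(A − λI):
  rank(A − (5)·I) = 0, so dim ker(A − (5)·I) = n − 0 = 3

Summary:
  λ = 5: algebraic multiplicity = 3, geometric multiplicity = 3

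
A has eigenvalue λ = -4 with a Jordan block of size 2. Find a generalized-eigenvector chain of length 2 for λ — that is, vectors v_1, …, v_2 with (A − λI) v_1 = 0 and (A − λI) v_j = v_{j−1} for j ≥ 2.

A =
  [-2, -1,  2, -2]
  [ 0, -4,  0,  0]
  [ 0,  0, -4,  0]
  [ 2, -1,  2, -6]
A Jordan chain for λ = -4 of length 2:
v_1 = (2, 0, 0, 2)ᵀ
v_2 = (1, 0, 0, 0)ᵀ

Let N = A − (-4)·I. We want v_2 with N^2 v_2 = 0 but N^1 v_2 ≠ 0; then v_{j-1} := N · v_j for j = 2, …, 2.

Pick v_2 = (1, 0, 0, 0)ᵀ.
Then v_1 = N · v_2 = (2, 0, 0, 2)ᵀ.

Sanity check: (A − (-4)·I) v_1 = (0, 0, 0, 0)ᵀ = 0. ✓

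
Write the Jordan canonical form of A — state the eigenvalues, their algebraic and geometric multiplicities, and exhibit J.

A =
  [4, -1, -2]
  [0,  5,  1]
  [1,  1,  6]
J_3(5)

The characteristic polynomial is
  det(x·I − A) = x^3 - 15*x^2 + 75*x - 125 = (x - 5)^3

Eigenvalues and multiplicities (the geometric multiplicity of λ is n − rank(A − λI), which equals the number of Jordan blocks for λ):
  λ = 5: algebraic multiplicity = 3, geometric multiplicity = 1

Determining the block sizes for each eigenvalue:
  λ = 5: one block (gm = 1), so the single block has size am = 3 → block sizes [3]

Assembling the blocks gives a Jordan form
J =
  [5, 1, 0]
  [0, 5, 1]
  [0, 0, 5]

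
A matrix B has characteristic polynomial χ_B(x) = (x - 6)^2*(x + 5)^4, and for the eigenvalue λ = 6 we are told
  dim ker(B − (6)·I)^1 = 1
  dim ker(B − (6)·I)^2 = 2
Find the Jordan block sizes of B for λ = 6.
Block sizes for λ = 6: [2]

From the dimensions of kernels of powers, the number of Jordan blocks of size at least j is d_j − d_{j−1} where d_j = dim ker(N^j) (with d_0 = 0). Computing the differences gives [1, 1].
The number of blocks of size exactly k is (#blocks of size ≥ k) − (#blocks of size ≥ k + 1), so the partition is: 1 block(s) of size 2.
In nonincreasing order the block sizes are [2].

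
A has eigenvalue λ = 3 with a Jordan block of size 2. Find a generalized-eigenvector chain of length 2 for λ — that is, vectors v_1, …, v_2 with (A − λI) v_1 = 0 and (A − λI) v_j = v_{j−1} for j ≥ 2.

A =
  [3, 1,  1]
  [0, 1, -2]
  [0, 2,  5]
A Jordan chain for λ = 3 of length 2:
v_1 = (1, -2, 2)ᵀ
v_2 = (0, 1, 0)ᵀ

Let N = A − (3)·I. We want v_2 with N^2 v_2 = 0 but N^1 v_2 ≠ 0; then v_{j-1} := N · v_j for j = 2, …, 2.

Pick v_2 = (0, 1, 0)ᵀ.
Then v_1 = N · v_2 = (1, -2, 2)ᵀ.

Sanity check: (A − (3)·I) v_1 = (0, 0, 0)ᵀ = 0. ✓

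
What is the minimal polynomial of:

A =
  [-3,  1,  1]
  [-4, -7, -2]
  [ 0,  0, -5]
x^2 + 10*x + 25

The characteristic polynomial is χ_A(x) = (x + 5)^3, so the eigenvalues are known. The minimal polynomial is
  m_A(x) = Π_λ (x − λ)^{k_λ}
where k_λ is the size of the *largest* Jordan block for λ (equivalently, the smallest k with (A − λI)^k v = 0 for every generalised eigenvector v of λ).

  λ = -5: largest Jordan block has size 2, contributing (x + 5)^2

So m_A(x) = (x + 5)^2 = x^2 + 10*x + 25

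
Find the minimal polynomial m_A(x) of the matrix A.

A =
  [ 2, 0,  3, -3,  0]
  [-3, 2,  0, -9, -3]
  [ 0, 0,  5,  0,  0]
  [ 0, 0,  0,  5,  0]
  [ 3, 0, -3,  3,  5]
x^2 - 7*x + 10

The characteristic polynomial is χ_A(x) = (x - 5)^3*(x - 2)^2, so the eigenvalues are known. The minimal polynomial is
  m_A(x) = Π_λ (x − λ)^{k_λ}
where k_λ is the size of the *largest* Jordan block for λ (equivalently, the smallest k with (A − λI)^k v = 0 for every generalised eigenvector v of λ).

  λ = 2: largest Jordan block has size 1, contributing (x − 2)
  λ = 5: largest Jordan block has size 1, contributing (x − 5)

So m_A(x) = (x - 5)*(x - 2) = x^2 - 7*x + 10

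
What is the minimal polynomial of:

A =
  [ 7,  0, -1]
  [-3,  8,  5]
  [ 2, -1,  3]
x^3 - 18*x^2 + 108*x - 216

The characteristic polynomial is χ_A(x) = (x - 6)^3, so the eigenvalues are known. The minimal polynomial is
  m_A(x) = Π_λ (x − λ)^{k_λ}
where k_λ is the size of the *largest* Jordan block for λ (equivalently, the smallest k with (A − λI)^k v = 0 for every generalised eigenvector v of λ).

  λ = 6: largest Jordan block has size 3, contributing (x − 6)^3

So m_A(x) = (x - 6)^3 = x^3 - 18*x^2 + 108*x - 216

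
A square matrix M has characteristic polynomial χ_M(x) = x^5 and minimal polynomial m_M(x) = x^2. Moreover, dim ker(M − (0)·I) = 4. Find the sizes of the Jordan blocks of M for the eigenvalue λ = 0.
Block sizes for λ = 0: [2, 1, 1, 1]

Step 1 — from the characteristic polynomial, algebraic multiplicity of λ = 0 is 5. From dim ker(M − (0)·I) = 4, there are exactly 4 Jordan blocks for λ = 0.
Step 2 — from the minimal polynomial, the factor (x − 0)^2 tells us the largest block for λ = 0 has size 2.
Step 3 — with total size 5, 4 blocks, and largest block 2, the block sizes (in nonincreasing order) are [2, 1, 1, 1].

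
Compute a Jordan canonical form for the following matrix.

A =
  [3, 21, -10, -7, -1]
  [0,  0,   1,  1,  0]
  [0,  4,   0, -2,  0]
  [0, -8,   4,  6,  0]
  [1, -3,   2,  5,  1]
J_3(2) ⊕ J_1(2) ⊕ J_1(2)

The characteristic polynomial is
  det(x·I − A) = x^5 - 10*x^4 + 40*x^3 - 80*x^2 + 80*x - 32 = (x - 2)^5

Eigenvalues and multiplicities (the geometric multiplicity of λ is n − rank(A − λI), which equals the number of Jordan blocks for λ):
  λ = 2: algebraic multiplicity = 5, geometric multiplicity = 3

Determining the block sizes for each eigenvalue:
  λ = 2: with am = 5 and gm = 3, the partition is not yet determined (e.g. several partitions of 5 into 3 parts exist). Let N = A − (2)·I. Computing rank(N^1) = 2, rank(N^2) = 1, rank(N^3) = 0; the number of blocks of size ≥ j is rank(N^{j−1}) − rank(N^j), giving [3, 1, 1]. So we have 1 block(s) of size 3, 2 block(s) of size 1 → block sizes [3, 1, 1]

Assembling the blocks gives a Jordan form
J =
  [2, 1, 0, 0, 0]
  [0, 2, 1, 0, 0]
  [0, 0, 2, 0, 0]
  [0, 0, 0, 2, 0]
  [0, 0, 0, 0, 2]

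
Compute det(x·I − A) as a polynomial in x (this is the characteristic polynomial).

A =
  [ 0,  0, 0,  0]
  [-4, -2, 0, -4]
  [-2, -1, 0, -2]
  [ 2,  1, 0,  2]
x^4

Expanding det(x·I − A) (e.g. by cofactor expansion or by noting that A is similar to its Jordan form J, which has the same characteristic polynomial as A) gives
  χ_A(x) = x^4
which factors as x^4. The eigenvalues (with algebraic multiplicities) are λ = 0 with multiplicity 4.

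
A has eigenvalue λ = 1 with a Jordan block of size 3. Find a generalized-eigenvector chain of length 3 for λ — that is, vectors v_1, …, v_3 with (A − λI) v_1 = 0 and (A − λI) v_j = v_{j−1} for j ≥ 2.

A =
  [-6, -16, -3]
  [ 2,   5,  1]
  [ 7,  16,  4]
A Jordan chain for λ = 1 of length 3:
v_1 = (-4, 1, 4)ᵀ
v_2 = (-7, 2, 7)ᵀ
v_3 = (1, 0, 0)ᵀ

Let N = A − (1)·I. We want v_3 with N^3 v_3 = 0 but N^2 v_3 ≠ 0; then v_{j-1} := N · v_j for j = 3, …, 2.

Pick v_3 = (1, 0, 0)ᵀ.
Then v_2 = N · v_3 = (-7, 2, 7)ᵀ.
Then v_1 = N · v_2 = (-4, 1, 4)ᵀ.

Sanity check: (A − (1)·I) v_1 = (0, 0, 0)ᵀ = 0. ✓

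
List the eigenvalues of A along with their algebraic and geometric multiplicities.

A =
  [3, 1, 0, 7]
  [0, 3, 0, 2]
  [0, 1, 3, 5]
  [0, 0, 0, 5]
λ = 3: alg = 3, geom = 2; λ = 5: alg = 1, geom = 1

Step 1 — factor the characteristic polynomial to read off the algebraic multiplicities:
  χ_A(x) = (x - 5)*(x - 3)^3

Step 2 — compute geometric multiplicities via the rank-nullity identity g(λ) = n − rank(A − λI):
  rank(A − (3)·I) = 2, so dim ker(A − (3)·I) = n − 2 = 2
  rank(A − (5)·I) = 3, so dim ker(A − (5)·I) = n − 3 = 1

Summary:
  λ = 3: algebraic multiplicity = 3, geometric multiplicity = 2
  λ = 5: algebraic multiplicity = 1, geometric multiplicity = 1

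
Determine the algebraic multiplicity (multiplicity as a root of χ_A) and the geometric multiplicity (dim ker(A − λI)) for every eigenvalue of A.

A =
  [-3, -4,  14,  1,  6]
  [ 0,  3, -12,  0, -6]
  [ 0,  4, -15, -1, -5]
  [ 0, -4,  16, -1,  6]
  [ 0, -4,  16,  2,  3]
λ = -3: alg = 4, geom = 2; λ = -1: alg = 1, geom = 1

Step 1 — factor the characteristic polynomial to read off the algebraic multiplicities:
  χ_A(x) = (x + 1)*(x + 3)^4

Step 2 — compute geometric multiplicities via the rank-nullity identity g(λ) = n − rank(A − λI):
  rank(A − (-3)·I) = 3, so dim ker(A − (-3)·I) = n − 3 = 2
  rank(A − (-1)·I) = 4, so dim ker(A − (-1)·I) = n − 4 = 1

Summary:
  λ = -3: algebraic multiplicity = 4, geometric multiplicity = 2
  λ = -1: algebraic multiplicity = 1, geometric multiplicity = 1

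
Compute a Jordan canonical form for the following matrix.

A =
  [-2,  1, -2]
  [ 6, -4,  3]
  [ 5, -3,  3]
J_3(-1)

The characteristic polynomial is
  det(x·I − A) = x^3 + 3*x^2 + 3*x + 1 = (x + 1)^3

Eigenvalues and multiplicities (the geometric multiplicity of λ is n − rank(A − λI), which equals the number of Jordan blocks for λ):
  λ = -1: algebraic multiplicity = 3, geometric multiplicity = 1

Determining the block sizes for each eigenvalue:
  λ = -1: one block (gm = 1), so the single block has size am = 3 → block sizes [3]

Assembling the blocks gives a Jordan form
J =
  [-1,  1,  0]
  [ 0, -1,  1]
  [ 0,  0, -1]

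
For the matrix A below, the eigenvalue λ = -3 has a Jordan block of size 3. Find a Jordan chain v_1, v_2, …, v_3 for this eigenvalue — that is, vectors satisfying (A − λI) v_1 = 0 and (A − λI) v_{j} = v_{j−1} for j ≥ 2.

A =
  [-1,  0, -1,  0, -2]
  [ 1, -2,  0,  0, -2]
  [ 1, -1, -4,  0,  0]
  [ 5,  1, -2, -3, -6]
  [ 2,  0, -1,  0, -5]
A Jordan chain for λ = -3 of length 3:
v_1 = (-1, -1, 0, -3, -1)ᵀ
v_2 = (2, 1, 1, 5, 2)ᵀ
v_3 = (1, 0, 0, 0, 0)ᵀ

Let N = A − (-3)·I. We want v_3 with N^3 v_3 = 0 but N^2 v_3 ≠ 0; then v_{j-1} := N · v_j for j = 3, …, 2.

Pick v_3 = (1, 0, 0, 0, 0)ᵀ.
Then v_2 = N · v_3 = (2, 1, 1, 5, 2)ᵀ.
Then v_1 = N · v_2 = (-1, -1, 0, -3, -1)ᵀ.

Sanity check: (A − (-3)·I) v_1 = (0, 0, 0, 0, 0)ᵀ = 0. ✓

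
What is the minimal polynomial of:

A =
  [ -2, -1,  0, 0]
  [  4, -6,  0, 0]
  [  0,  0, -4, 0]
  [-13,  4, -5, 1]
x^3 + 7*x^2 + 8*x - 16

The characteristic polynomial is χ_A(x) = (x - 1)*(x + 4)^3, so the eigenvalues are known. The minimal polynomial is
  m_A(x) = Π_λ (x − λ)^{k_λ}
where k_λ is the size of the *largest* Jordan block for λ (equivalently, the smallest k with (A − λI)^k v = 0 for every generalised eigenvector v of λ).

  λ = -4: largest Jordan block has size 2, contributing (x + 4)^2
  λ = 1: largest Jordan block has size 1, contributing (x − 1)

So m_A(x) = (x - 1)*(x + 4)^2 = x^3 + 7*x^2 + 8*x - 16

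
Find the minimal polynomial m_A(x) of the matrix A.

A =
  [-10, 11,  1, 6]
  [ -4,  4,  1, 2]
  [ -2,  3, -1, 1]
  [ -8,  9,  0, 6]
x^4 + x^3 - 3*x^2 - 5*x - 2

The characteristic polynomial is χ_A(x) = (x - 2)*(x + 1)^3, so the eigenvalues are known. The minimal polynomial is
  m_A(x) = Π_λ (x − λ)^{k_λ}
where k_λ is the size of the *largest* Jordan block for λ (equivalently, the smallest k with (A − λI)^k v = 0 for every generalised eigenvector v of λ).

  λ = -1: largest Jordan block has size 3, contributing (x + 1)^3
  λ = 2: largest Jordan block has size 1, contributing (x − 2)

So m_A(x) = (x - 2)*(x + 1)^3 = x^4 + x^3 - 3*x^2 - 5*x - 2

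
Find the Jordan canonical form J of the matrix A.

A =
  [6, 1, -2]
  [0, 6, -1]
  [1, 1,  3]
J_3(5)

The characteristic polynomial is
  det(x·I − A) = x^3 - 15*x^2 + 75*x - 125 = (x - 5)^3

Eigenvalues and multiplicities (the geometric multiplicity of λ is n − rank(A − λI), which equals the number of Jordan blocks for λ):
  λ = 5: algebraic multiplicity = 3, geometric multiplicity = 1

Determining the block sizes for each eigenvalue:
  λ = 5: one block (gm = 1), so the single block has size am = 3 → block sizes [3]

Assembling the blocks gives a Jordan form
J =
  [5, 1, 0]
  [0, 5, 1]
  [0, 0, 5]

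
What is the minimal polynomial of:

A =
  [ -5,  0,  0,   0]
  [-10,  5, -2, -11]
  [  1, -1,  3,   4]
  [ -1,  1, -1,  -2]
x^4 - x^3 - 18*x^2 + 52*x - 40

The characteristic polynomial is χ_A(x) = (x - 2)^3*(x + 5), so the eigenvalues are known. The minimal polynomial is
  m_A(x) = Π_λ (x − λ)^{k_λ}
where k_λ is the size of the *largest* Jordan block for λ (equivalently, the smallest k with (A − λI)^k v = 0 for every generalised eigenvector v of λ).

  λ = -5: largest Jordan block has size 1, contributing (x + 5)
  λ = 2: largest Jordan block has size 3, contributing (x − 2)^3

So m_A(x) = (x - 2)^3*(x + 5) = x^4 - x^3 - 18*x^2 + 52*x - 40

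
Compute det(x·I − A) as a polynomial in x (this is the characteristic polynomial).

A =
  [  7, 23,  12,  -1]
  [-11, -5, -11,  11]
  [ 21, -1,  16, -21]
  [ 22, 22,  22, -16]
x^4 - 2*x^3 - 59*x^2 + 60*x + 900

Expanding det(x·I − A) (e.g. by cofactor expansion or by noting that A is similar to its Jordan form J, which has the same characteristic polynomial as A) gives
  χ_A(x) = x^4 - 2*x^3 - 59*x^2 + 60*x + 900
which factors as (x - 6)^2*(x + 5)^2. The eigenvalues (with algebraic multiplicities) are λ = -5 with multiplicity 2, λ = 6 with multiplicity 2.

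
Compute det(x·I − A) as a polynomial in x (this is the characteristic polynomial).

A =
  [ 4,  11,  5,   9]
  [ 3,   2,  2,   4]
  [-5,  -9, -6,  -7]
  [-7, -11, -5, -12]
x^4 + 12*x^3 + 54*x^2 + 108*x + 81

Expanding det(x·I − A) (e.g. by cofactor expansion or by noting that A is similar to its Jordan form J, which has the same characteristic polynomial as A) gives
  χ_A(x) = x^4 + 12*x^3 + 54*x^2 + 108*x + 81
which factors as (x + 3)^4. The eigenvalues (with algebraic multiplicities) are λ = -3 with multiplicity 4.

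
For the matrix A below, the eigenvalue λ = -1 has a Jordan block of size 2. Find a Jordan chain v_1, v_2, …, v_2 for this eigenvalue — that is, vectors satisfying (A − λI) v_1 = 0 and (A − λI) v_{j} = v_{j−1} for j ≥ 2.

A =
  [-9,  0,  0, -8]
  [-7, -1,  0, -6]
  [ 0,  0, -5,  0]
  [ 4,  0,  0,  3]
A Jordan chain for λ = -1 of length 2:
v_1 = (0, -1, 0, 0)ᵀ
v_2 = (1, 0, 0, -1)ᵀ

Let N = A − (-1)·I. We want v_2 with N^2 v_2 = 0 but N^1 v_2 ≠ 0; then v_{j-1} := N · v_j for j = 2, …, 2.

Pick v_2 = (1, 0, 0, -1)ᵀ.
Then v_1 = N · v_2 = (0, -1, 0, 0)ᵀ.

Sanity check: (A − (-1)·I) v_1 = (0, 0, 0, 0)ᵀ = 0. ✓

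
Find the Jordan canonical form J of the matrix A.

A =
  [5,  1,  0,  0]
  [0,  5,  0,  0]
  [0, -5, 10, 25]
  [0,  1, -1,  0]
J_2(5) ⊕ J_2(5)

The characteristic polynomial is
  det(x·I − A) = x^4 - 20*x^3 + 150*x^2 - 500*x + 625 = (x - 5)^4

Eigenvalues and multiplicities (the geometric multiplicity of λ is n − rank(A − λI), which equals the number of Jordan blocks for λ):
  λ = 5: algebraic multiplicity = 4, geometric multiplicity = 2

Determining the block sizes for each eigenvalue:
  λ = 5: with am = 4 and gm = 2, the partition is not yet determined (e.g. several partitions of 4 into 2 parts exist). Let N = A − (5)·I. Computing rank(N^1) = 2, rank(N^2) = 0; the number of blocks of size ≥ j is rank(N^{j−1}) − rank(N^j), giving [2, 2]. So we have 2 block(s) of size 2 → block sizes [2, 2]

Assembling the blocks gives a Jordan form
J =
  [5, 1, 0, 0]
  [0, 5, 0, 0]
  [0, 0, 5, 1]
  [0, 0, 0, 5]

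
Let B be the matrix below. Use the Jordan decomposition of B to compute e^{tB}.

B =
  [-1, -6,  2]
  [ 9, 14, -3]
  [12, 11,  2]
e^{tB} =
  [3*t^2*exp(5*t) - 6*t*exp(5*t) + exp(5*t), 2*t^2*exp(5*t) - 6*t*exp(5*t), 2*t*exp(5*t)]
  [-9*t^2*exp(5*t)/2 + 9*t*exp(5*t), -3*t^2*exp(5*t) + 9*t*exp(5*t) + exp(5*t), -3*t*exp(5*t)]
  [-9*t^2*exp(5*t)/2 + 12*t*exp(5*t), -3*t^2*exp(5*t) + 11*t*exp(5*t), -3*t*exp(5*t) + exp(5*t)]

Strategy: write B = P · J · P⁻¹ where J is a Jordan canonical form, so e^{tB} = P · e^{tJ} · P⁻¹, and e^{tJ} can be computed block-by-block.

B has Jordan form
J =
  [5, 1, 0]
  [0, 5, 1]
  [0, 0, 5]
(up to reordering of blocks).

Per-block formulas:
  For a 3×3 Jordan block J_3(5): exp(t · J_3(5)) = e^(5t)·(I + t·N + (t^2/2)·N^2), where N is the 3×3 nilpotent shift.

After assembling e^{tJ} and conjugating by P, we get:

e^{tB} =
  [3*t^2*exp(5*t) - 6*t*exp(5*t) + exp(5*t), 2*t^2*exp(5*t) - 6*t*exp(5*t), 2*t*exp(5*t)]
  [-9*t^2*exp(5*t)/2 + 9*t*exp(5*t), -3*t^2*exp(5*t) + 9*t*exp(5*t) + exp(5*t), -3*t*exp(5*t)]
  [-9*t^2*exp(5*t)/2 + 12*t*exp(5*t), -3*t^2*exp(5*t) + 11*t*exp(5*t), -3*t*exp(5*t) + exp(5*t)]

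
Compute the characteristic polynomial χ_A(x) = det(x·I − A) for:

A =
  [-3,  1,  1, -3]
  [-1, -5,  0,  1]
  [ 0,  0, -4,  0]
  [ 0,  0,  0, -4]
x^4 + 16*x^3 + 96*x^2 + 256*x + 256

Expanding det(x·I − A) (e.g. by cofactor expansion or by noting that A is similar to its Jordan form J, which has the same characteristic polynomial as A) gives
  χ_A(x) = x^4 + 16*x^3 + 96*x^2 + 256*x + 256
which factors as (x + 4)^4. The eigenvalues (with algebraic multiplicities) are λ = -4 with multiplicity 4.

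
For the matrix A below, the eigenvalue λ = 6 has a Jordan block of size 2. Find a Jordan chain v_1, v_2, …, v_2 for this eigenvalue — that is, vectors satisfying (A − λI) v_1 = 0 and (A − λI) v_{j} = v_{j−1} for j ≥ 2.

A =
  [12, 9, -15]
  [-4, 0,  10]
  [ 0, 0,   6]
A Jordan chain for λ = 6 of length 2:
v_1 = (6, -4, 0)ᵀ
v_2 = (1, 0, 0)ᵀ

Let N = A − (6)·I. We want v_2 with N^2 v_2 = 0 but N^1 v_2 ≠ 0; then v_{j-1} := N · v_j for j = 2, …, 2.

Pick v_2 = (1, 0, 0)ᵀ.
Then v_1 = N · v_2 = (6, -4, 0)ᵀ.

Sanity check: (A − (6)·I) v_1 = (0, 0, 0)ᵀ = 0. ✓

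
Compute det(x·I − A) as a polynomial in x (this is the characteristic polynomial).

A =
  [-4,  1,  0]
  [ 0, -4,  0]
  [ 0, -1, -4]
x^3 + 12*x^2 + 48*x + 64

Expanding det(x·I − A) (e.g. by cofactor expansion or by noting that A is similar to its Jordan form J, which has the same characteristic polynomial as A) gives
  χ_A(x) = x^3 + 12*x^2 + 48*x + 64
which factors as (x + 4)^3. The eigenvalues (with algebraic multiplicities) are λ = -4 with multiplicity 3.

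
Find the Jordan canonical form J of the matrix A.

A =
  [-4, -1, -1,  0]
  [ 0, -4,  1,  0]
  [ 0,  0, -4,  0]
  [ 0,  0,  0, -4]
J_3(-4) ⊕ J_1(-4)

The characteristic polynomial is
  det(x·I − A) = x^4 + 16*x^3 + 96*x^2 + 256*x + 256 = (x + 4)^4

Eigenvalues and multiplicities (the geometric multiplicity of λ is n − rank(A − λI), which equals the number of Jordan blocks for λ):
  λ = -4: algebraic multiplicity = 4, geometric multiplicity = 2

Determining the block sizes for each eigenvalue:
  λ = -4: with am = 4 and gm = 2, the partition is not yet determined (e.g. several partitions of 4 into 2 parts exist). Let N = A − (-4)·I. Computing rank(N^1) = 2, rank(N^2) = 1, rank(N^3) = 0; the number of blocks of size ≥ j is rank(N^{j−1}) − rank(N^j), giving [2, 1, 1]. So we have 1 block(s) of size 3, 1 block(s) of size 1 → block sizes [3, 1]

Assembling the blocks gives a Jordan form
J =
  [-4,  1,  0,  0]
  [ 0, -4,  1,  0]
  [ 0,  0, -4,  0]
  [ 0,  0,  0, -4]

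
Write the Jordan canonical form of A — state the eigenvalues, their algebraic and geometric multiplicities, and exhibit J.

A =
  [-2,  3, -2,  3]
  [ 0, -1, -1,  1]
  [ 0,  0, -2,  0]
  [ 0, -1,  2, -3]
J_3(-2) ⊕ J_1(-2)

The characteristic polynomial is
  det(x·I − A) = x^4 + 8*x^3 + 24*x^2 + 32*x + 16 = (x + 2)^4

Eigenvalues and multiplicities (the geometric multiplicity of λ is n − rank(A − λI), which equals the number of Jordan blocks for λ):
  λ = -2: algebraic multiplicity = 4, geometric multiplicity = 2

Determining the block sizes for each eigenvalue:
  λ = -2: with am = 4 and gm = 2, the partition is not yet determined (e.g. several partitions of 4 into 2 parts exist). Let N = A − (-2)·I. Computing rank(N^1) = 2, rank(N^2) = 1, rank(N^3) = 0; the number of blocks of size ≥ j is rank(N^{j−1}) − rank(N^j), giving [2, 1, 1]. So we have 1 block(s) of size 3, 1 block(s) of size 1 → block sizes [3, 1]

Assembling the blocks gives a Jordan form
J =
  [-2,  1,  0,  0]
  [ 0, -2,  1,  0]
  [ 0,  0, -2,  0]
  [ 0,  0,  0, -2]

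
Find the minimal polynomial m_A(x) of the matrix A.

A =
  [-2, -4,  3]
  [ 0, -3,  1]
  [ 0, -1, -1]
x^3 + 6*x^2 + 12*x + 8

The characteristic polynomial is χ_A(x) = (x + 2)^3, so the eigenvalues are known. The minimal polynomial is
  m_A(x) = Π_λ (x − λ)^{k_λ}
where k_λ is the size of the *largest* Jordan block for λ (equivalently, the smallest k with (A − λI)^k v = 0 for every generalised eigenvector v of λ).

  λ = -2: largest Jordan block has size 3, contributing (x + 2)^3

So m_A(x) = (x + 2)^3 = x^3 + 6*x^2 + 12*x + 8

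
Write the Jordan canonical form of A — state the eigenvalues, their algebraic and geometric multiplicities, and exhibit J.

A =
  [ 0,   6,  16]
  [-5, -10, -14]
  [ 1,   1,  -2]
J_3(-4)

The characteristic polynomial is
  det(x·I − A) = x^3 + 12*x^2 + 48*x + 64 = (x + 4)^3

Eigenvalues and multiplicities (the geometric multiplicity of λ is n − rank(A − λI), which equals the number of Jordan blocks for λ):
  λ = -4: algebraic multiplicity = 3, geometric multiplicity = 1

Determining the block sizes for each eigenvalue:
  λ = -4: one block (gm = 1), so the single block has size am = 3 → block sizes [3]

Assembling the blocks gives a Jordan form
J =
  [-4,  1,  0]
  [ 0, -4,  1]
  [ 0,  0, -4]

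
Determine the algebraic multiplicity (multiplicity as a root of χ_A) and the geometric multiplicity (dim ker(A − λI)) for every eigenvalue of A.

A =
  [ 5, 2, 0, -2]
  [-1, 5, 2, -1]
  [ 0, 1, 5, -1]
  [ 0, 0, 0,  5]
λ = 5: alg = 4, geom = 2

Step 1 — factor the characteristic polynomial to read off the algebraic multiplicities:
  χ_A(x) = (x - 5)^4

Step 2 — compute geometric multiplicities via the rank-nullity identity g(λ) = n − rank(A − λI):
  rank(A − (5)·I) = 2, so dim ker(A − (5)·I) = n − 2 = 2

Summary:
  λ = 5: algebraic multiplicity = 4, geometric multiplicity = 2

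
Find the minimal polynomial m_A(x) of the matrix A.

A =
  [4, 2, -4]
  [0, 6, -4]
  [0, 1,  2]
x^2 - 8*x + 16

The characteristic polynomial is χ_A(x) = (x - 4)^3, so the eigenvalues are known. The minimal polynomial is
  m_A(x) = Π_λ (x − λ)^{k_λ}
where k_λ is the size of the *largest* Jordan block for λ (equivalently, the smallest k with (A − λI)^k v = 0 for every generalised eigenvector v of λ).

  λ = 4: largest Jordan block has size 2, contributing (x − 4)^2

So m_A(x) = (x - 4)^2 = x^2 - 8*x + 16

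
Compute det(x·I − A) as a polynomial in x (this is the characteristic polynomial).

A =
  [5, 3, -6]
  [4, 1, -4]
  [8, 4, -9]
x^3 + 3*x^2 + 3*x + 1

Expanding det(x·I − A) (e.g. by cofactor expansion or by noting that A is similar to its Jordan form J, which has the same characteristic polynomial as A) gives
  χ_A(x) = x^3 + 3*x^2 + 3*x + 1
which factors as (x + 1)^3. The eigenvalues (with algebraic multiplicities) are λ = -1 with multiplicity 3.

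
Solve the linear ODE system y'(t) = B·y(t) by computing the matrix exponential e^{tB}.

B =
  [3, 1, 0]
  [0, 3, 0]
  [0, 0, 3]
e^{tB} =
  [exp(3*t), t*exp(3*t), 0]
  [0, exp(3*t), 0]
  [0, 0, exp(3*t)]

Strategy: write B = P · J · P⁻¹ where J is a Jordan canonical form, so e^{tB} = P · e^{tJ} · P⁻¹, and e^{tJ} can be computed block-by-block.

B has Jordan form
J =
  [3, 1, 0]
  [0, 3, 0]
  [0, 0, 3]
(up to reordering of blocks).

Per-block formulas:
  For a 1×1 block at λ = 3: exp(t · [3]) = [e^(3t)].
  For a 2×2 Jordan block J_2(3): exp(t · J_2(3)) = e^(3t)·(I + t·N), where N is the 2×2 nilpotent shift.

After assembling e^{tJ} and conjugating by P, we get:

e^{tB} =
  [exp(3*t), t*exp(3*t), 0]
  [0, exp(3*t), 0]
  [0, 0, exp(3*t)]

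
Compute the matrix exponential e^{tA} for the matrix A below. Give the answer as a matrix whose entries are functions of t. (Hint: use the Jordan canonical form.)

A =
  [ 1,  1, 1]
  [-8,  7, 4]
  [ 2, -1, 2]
e^{tA} =
  [-2*exp(4*t) + 3*exp(3*t), exp(4*t) - exp(3*t), exp(4*t) - exp(3*t)]
  [-8*exp(4*t) + 8*exp(3*t), 4*exp(4*t) - 3*exp(3*t), 4*exp(4*t) - 4*exp(3*t)]
  [2*exp(4*t) - 2*exp(3*t), -exp(4*t) + exp(3*t), -exp(4*t) + 2*exp(3*t)]

Strategy: write A = P · J · P⁻¹ where J is a Jordan canonical form, so e^{tA} = P · e^{tJ} · P⁻¹, and e^{tJ} can be computed block-by-block.

A has Jordan form
J =
  [3, 0, 0]
  [0, 3, 0]
  [0, 0, 4]
(up to reordering of blocks).

Per-block formulas:
  For a 1×1 block at λ = 3: exp(t · [3]) = [e^(3t)].
  For a 1×1 block at λ = 4: exp(t · [4]) = [e^(4t)].

After assembling e^{tJ} and conjugating by P, we get:

e^{tA} =
  [-2*exp(4*t) + 3*exp(3*t), exp(4*t) - exp(3*t), exp(4*t) - exp(3*t)]
  [-8*exp(4*t) + 8*exp(3*t), 4*exp(4*t) - 3*exp(3*t), 4*exp(4*t) - 4*exp(3*t)]
  [2*exp(4*t) - 2*exp(3*t), -exp(4*t) + exp(3*t), -exp(4*t) + 2*exp(3*t)]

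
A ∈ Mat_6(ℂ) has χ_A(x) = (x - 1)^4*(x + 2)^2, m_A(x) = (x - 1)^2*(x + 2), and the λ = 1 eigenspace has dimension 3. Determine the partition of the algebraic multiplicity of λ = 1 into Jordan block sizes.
Block sizes for λ = 1: [2, 1, 1]

Step 1 — from the characteristic polynomial, algebraic multiplicity of λ = 1 is 4. From dim ker(A − (1)·I) = 3, there are exactly 3 Jordan blocks for λ = 1.
Step 2 — from the minimal polynomial, the factor (x − 1)^2 tells us the largest block for λ = 1 has size 2.
Step 3 — with total size 4, 3 blocks, and largest block 2, the block sizes (in nonincreasing order) are [2, 1, 1].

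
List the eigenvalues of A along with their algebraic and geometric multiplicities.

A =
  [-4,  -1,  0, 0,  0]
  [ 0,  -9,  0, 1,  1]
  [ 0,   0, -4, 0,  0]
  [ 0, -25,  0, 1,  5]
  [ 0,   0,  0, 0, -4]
λ = -4: alg = 5, geom = 3

Step 1 — factor the characteristic polynomial to read off the algebraic multiplicities:
  χ_A(x) = (x + 4)^5

Step 2 — compute geometric multiplicities via the rank-nullity identity g(λ) = n − rank(A − λI):
  rank(A − (-4)·I) = 2, so dim ker(A − (-4)·I) = n − 2 = 3

Summary:
  λ = -4: algebraic multiplicity = 5, geometric multiplicity = 3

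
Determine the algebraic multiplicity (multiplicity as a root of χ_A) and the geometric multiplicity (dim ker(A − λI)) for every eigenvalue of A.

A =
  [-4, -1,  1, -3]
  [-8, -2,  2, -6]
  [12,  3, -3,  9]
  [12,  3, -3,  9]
λ = 0: alg = 4, geom = 3

Step 1 — factor the characteristic polynomial to read off the algebraic multiplicities:
  χ_A(x) = x^4

Step 2 — compute geometric multiplicities via the rank-nullity identity g(λ) = n − rank(A − λI):
  rank(A − (0)·I) = 1, so dim ker(A − (0)·I) = n − 1 = 3

Summary:
  λ = 0: algebraic multiplicity = 4, geometric multiplicity = 3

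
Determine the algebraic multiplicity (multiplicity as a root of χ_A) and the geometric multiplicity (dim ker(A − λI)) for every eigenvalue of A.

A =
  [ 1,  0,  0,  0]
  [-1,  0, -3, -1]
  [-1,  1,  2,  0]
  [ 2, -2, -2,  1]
λ = 1: alg = 4, geom = 2

Step 1 — factor the characteristic polynomial to read off the algebraic multiplicities:
  χ_A(x) = (x - 1)^4

Step 2 — compute geometric multiplicities via the rank-nullity identity g(λ) = n − rank(A − λI):
  rank(A − (1)·I) = 2, so dim ker(A − (1)·I) = n − 2 = 2

Summary:
  λ = 1: algebraic multiplicity = 4, geometric multiplicity = 2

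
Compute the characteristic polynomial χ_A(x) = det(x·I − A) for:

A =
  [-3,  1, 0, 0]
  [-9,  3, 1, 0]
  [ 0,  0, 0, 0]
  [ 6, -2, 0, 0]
x^4

Expanding det(x·I − A) (e.g. by cofactor expansion or by noting that A is similar to its Jordan form J, which has the same characteristic polynomial as A) gives
  χ_A(x) = x^4
which factors as x^4. The eigenvalues (with algebraic multiplicities) are λ = 0 with multiplicity 4.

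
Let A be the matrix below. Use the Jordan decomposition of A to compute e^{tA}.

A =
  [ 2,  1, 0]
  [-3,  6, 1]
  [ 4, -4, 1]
e^{tA} =
  [-t^2*exp(3*t) - t*exp(3*t) + exp(3*t), t^2*exp(3*t) + t*exp(3*t), t^2*exp(3*t)/2]
  [-t^2*exp(3*t) - 3*t*exp(3*t), t^2*exp(3*t) + 3*t*exp(3*t) + exp(3*t), t^2*exp(3*t)/2 + t*exp(3*t)]
  [4*t*exp(3*t), -4*t*exp(3*t), -2*t*exp(3*t) + exp(3*t)]

Strategy: write A = P · J · P⁻¹ where J is a Jordan canonical form, so e^{tA} = P · e^{tJ} · P⁻¹, and e^{tJ} can be computed block-by-block.

A has Jordan form
J =
  [3, 1, 0]
  [0, 3, 1]
  [0, 0, 3]
(up to reordering of blocks).

Per-block formulas:
  For a 3×3 Jordan block J_3(3): exp(t · J_3(3)) = e^(3t)·(I + t·N + (t^2/2)·N^2), where N is the 3×3 nilpotent shift.

After assembling e^{tJ} and conjugating by P, we get:

e^{tA} =
  [-t^2*exp(3*t) - t*exp(3*t) + exp(3*t), t^2*exp(3*t) + t*exp(3*t), t^2*exp(3*t)/2]
  [-t^2*exp(3*t) - 3*t*exp(3*t), t^2*exp(3*t) + 3*t*exp(3*t) + exp(3*t), t^2*exp(3*t)/2 + t*exp(3*t)]
  [4*t*exp(3*t), -4*t*exp(3*t), -2*t*exp(3*t) + exp(3*t)]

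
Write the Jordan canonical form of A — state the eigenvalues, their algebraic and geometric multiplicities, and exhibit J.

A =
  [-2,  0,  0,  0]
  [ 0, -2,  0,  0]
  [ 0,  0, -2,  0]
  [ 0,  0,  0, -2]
J_1(-2) ⊕ J_1(-2) ⊕ J_1(-2) ⊕ J_1(-2)

The characteristic polynomial is
  det(x·I − A) = x^4 + 8*x^3 + 24*x^2 + 32*x + 16 = (x + 2)^4

Eigenvalues and multiplicities (the geometric multiplicity of λ is n − rank(A − λI), which equals the number of Jordan blocks for λ):
  λ = -2: algebraic multiplicity = 4, geometric multiplicity = 4

Determining the block sizes for each eigenvalue:
  λ = -2: gm = am = 4, so every block has size 1 → block sizes [1, 1, 1, 1]

Assembling the blocks gives a Jordan form
J =
  [-2,  0,  0,  0]
  [ 0, -2,  0,  0]
  [ 0,  0, -2,  0]
  [ 0,  0,  0, -2]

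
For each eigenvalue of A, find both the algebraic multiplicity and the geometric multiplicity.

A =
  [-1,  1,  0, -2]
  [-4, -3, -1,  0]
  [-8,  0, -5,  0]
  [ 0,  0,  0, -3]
λ = -3: alg = 4, geom = 2

Step 1 — factor the characteristic polynomial to read off the algebraic multiplicities:
  χ_A(x) = (x + 3)^4

Step 2 — compute geometric multiplicities via the rank-nullity identity g(λ) = n − rank(A − λI):
  rank(A − (-3)·I) = 2, so dim ker(A − (-3)·I) = n − 2 = 2

Summary:
  λ = -3: algebraic multiplicity = 4, geometric multiplicity = 2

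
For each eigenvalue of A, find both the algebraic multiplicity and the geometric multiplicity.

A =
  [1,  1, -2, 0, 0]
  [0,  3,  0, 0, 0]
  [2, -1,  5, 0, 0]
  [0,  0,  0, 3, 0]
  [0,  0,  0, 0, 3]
λ = 3: alg = 5, geom = 4

Step 1 — factor the characteristic polynomial to read off the algebraic multiplicities:
  χ_A(x) = (x - 3)^5

Step 2 — compute geometric multiplicities via the rank-nullity identity g(λ) = n − rank(A − λI):
  rank(A − (3)·I) = 1, so dim ker(A − (3)·I) = n − 1 = 4

Summary:
  λ = 3: algebraic multiplicity = 5, geometric multiplicity = 4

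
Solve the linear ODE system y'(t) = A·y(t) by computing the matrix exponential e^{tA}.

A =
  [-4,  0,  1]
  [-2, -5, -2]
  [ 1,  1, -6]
e^{tA} =
  [t^2*exp(-5*t) + t*exp(-5*t) + exp(-5*t), t^2*exp(-5*t)/2, t*exp(-5*t)]
  [-2*t^2*exp(-5*t) - 2*t*exp(-5*t), -t^2*exp(-5*t) + exp(-5*t), -2*t*exp(-5*t)]
  [-t^2*exp(-5*t) + t*exp(-5*t), -t^2*exp(-5*t)/2 + t*exp(-5*t), -t*exp(-5*t) + exp(-5*t)]

Strategy: write A = P · J · P⁻¹ where J is a Jordan canonical form, so e^{tA} = P · e^{tJ} · P⁻¹, and e^{tJ} can be computed block-by-block.

A has Jordan form
J =
  [-5,  1,  0]
  [ 0, -5,  1]
  [ 0,  0, -5]
(up to reordering of blocks).

Per-block formulas:
  For a 3×3 Jordan block J_3(-5): exp(t · J_3(-5)) = e^(-5t)·(I + t·N + (t^2/2)·N^2), where N is the 3×3 nilpotent shift.

After assembling e^{tJ} and conjugating by P, we get:

e^{tA} =
  [t^2*exp(-5*t) + t*exp(-5*t) + exp(-5*t), t^2*exp(-5*t)/2, t*exp(-5*t)]
  [-2*t^2*exp(-5*t) - 2*t*exp(-5*t), -t^2*exp(-5*t) + exp(-5*t), -2*t*exp(-5*t)]
  [-t^2*exp(-5*t) + t*exp(-5*t), -t^2*exp(-5*t)/2 + t*exp(-5*t), -t*exp(-5*t) + exp(-5*t)]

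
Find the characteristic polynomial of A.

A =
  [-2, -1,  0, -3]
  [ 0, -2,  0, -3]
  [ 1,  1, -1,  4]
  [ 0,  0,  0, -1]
x^4 + 6*x^3 + 13*x^2 + 12*x + 4

Expanding det(x·I − A) (e.g. by cofactor expansion or by noting that A is similar to its Jordan form J, which has the same characteristic polynomial as A) gives
  χ_A(x) = x^4 + 6*x^3 + 13*x^2 + 12*x + 4
which factors as (x + 1)^2*(x + 2)^2. The eigenvalues (with algebraic multiplicities) are λ = -2 with multiplicity 2, λ = -1 with multiplicity 2.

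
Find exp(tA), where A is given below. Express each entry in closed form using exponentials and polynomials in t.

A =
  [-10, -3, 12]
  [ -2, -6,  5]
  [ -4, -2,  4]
e^{tA} =
  [-3*t^2*exp(-4*t) - 6*t*exp(-4*t) + exp(-4*t), -3*t*exp(-4*t), 9*t^2*exp(-4*t)/2 + 12*t*exp(-4*t)]
  [-2*t^2*exp(-4*t) - 2*t*exp(-4*t), -2*t*exp(-4*t) + exp(-4*t), 3*t^2*exp(-4*t) + 5*t*exp(-4*t)]
  [-2*t^2*exp(-4*t) - 4*t*exp(-4*t), -2*t*exp(-4*t), 3*t^2*exp(-4*t) + 8*t*exp(-4*t) + exp(-4*t)]

Strategy: write A = P · J · P⁻¹ where J is a Jordan canonical form, so e^{tA} = P · e^{tJ} · P⁻¹, and e^{tJ} can be computed block-by-block.

A has Jordan form
J =
  [-4,  1,  0]
  [ 0, -4,  1]
  [ 0,  0, -4]
(up to reordering of blocks).

Per-block formulas:
  For a 3×3 Jordan block J_3(-4): exp(t · J_3(-4)) = e^(-4t)·(I + t·N + (t^2/2)·N^2), where N is the 3×3 nilpotent shift.

After assembling e^{tJ} and conjugating by P, we get:

e^{tA} =
  [-3*t^2*exp(-4*t) - 6*t*exp(-4*t) + exp(-4*t), -3*t*exp(-4*t), 9*t^2*exp(-4*t)/2 + 12*t*exp(-4*t)]
  [-2*t^2*exp(-4*t) - 2*t*exp(-4*t), -2*t*exp(-4*t) + exp(-4*t), 3*t^2*exp(-4*t) + 5*t*exp(-4*t)]
  [-2*t^2*exp(-4*t) - 4*t*exp(-4*t), -2*t*exp(-4*t), 3*t^2*exp(-4*t) + 8*t*exp(-4*t) + exp(-4*t)]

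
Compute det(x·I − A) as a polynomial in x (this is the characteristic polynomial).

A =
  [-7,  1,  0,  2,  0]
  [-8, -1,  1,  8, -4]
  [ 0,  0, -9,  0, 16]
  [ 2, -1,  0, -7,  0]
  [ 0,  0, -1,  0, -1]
x^5 + 25*x^4 + 250*x^3 + 1250*x^2 + 3125*x + 3125

Expanding det(x·I − A) (e.g. by cofactor expansion or by noting that A is similar to its Jordan form J, which has the same characteristic polynomial as A) gives
  χ_A(x) = x^5 + 25*x^4 + 250*x^3 + 1250*x^2 + 3125*x + 3125
which factors as (x + 5)^5. The eigenvalues (with algebraic multiplicities) are λ = -5 with multiplicity 5.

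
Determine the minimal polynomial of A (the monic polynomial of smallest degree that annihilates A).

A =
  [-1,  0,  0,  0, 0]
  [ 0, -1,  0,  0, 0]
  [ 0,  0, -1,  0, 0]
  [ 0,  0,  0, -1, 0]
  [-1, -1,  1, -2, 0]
x^2 + x

The characteristic polynomial is χ_A(x) = x*(x + 1)^4, so the eigenvalues are known. The minimal polynomial is
  m_A(x) = Π_λ (x − λ)^{k_λ}
where k_λ is the size of the *largest* Jordan block for λ (equivalently, the smallest k with (A − λI)^k v = 0 for every generalised eigenvector v of λ).

  λ = -1: largest Jordan block has size 1, contributing (x + 1)
  λ = 0: largest Jordan block has size 1, contributing (x − 0)

So m_A(x) = x*(x + 1) = x^2 + x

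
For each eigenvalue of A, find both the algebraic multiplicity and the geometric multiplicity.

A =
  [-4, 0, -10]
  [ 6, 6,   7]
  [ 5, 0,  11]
λ = 1: alg = 1, geom = 1; λ = 6: alg = 2, geom = 1

Step 1 — factor the characteristic polynomial to read off the algebraic multiplicities:
  χ_A(x) = (x - 6)^2*(x - 1)

Step 2 — compute geometric multiplicities via the rank-nullity identity g(λ) = n − rank(A − λI):
  rank(A − (1)·I) = 2, so dim ker(A − (1)·I) = n − 2 = 1
  rank(A − (6)·I) = 2, so dim ker(A − (6)·I) = n − 2 = 1

Summary:
  λ = 1: algebraic multiplicity = 1, geometric multiplicity = 1
  λ = 6: algebraic multiplicity = 2, geometric multiplicity = 1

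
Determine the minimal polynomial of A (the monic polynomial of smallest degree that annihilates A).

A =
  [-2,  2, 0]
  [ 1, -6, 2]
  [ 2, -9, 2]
x^3 + 6*x^2 + 12*x + 8

The characteristic polynomial is χ_A(x) = (x + 2)^3, so the eigenvalues are known. The minimal polynomial is
  m_A(x) = Π_λ (x − λ)^{k_λ}
where k_λ is the size of the *largest* Jordan block for λ (equivalently, the smallest k with (A − λI)^k v = 0 for every generalised eigenvector v of λ).

  λ = -2: largest Jordan block has size 3, contributing (x + 2)^3

So m_A(x) = (x + 2)^3 = x^3 + 6*x^2 + 12*x + 8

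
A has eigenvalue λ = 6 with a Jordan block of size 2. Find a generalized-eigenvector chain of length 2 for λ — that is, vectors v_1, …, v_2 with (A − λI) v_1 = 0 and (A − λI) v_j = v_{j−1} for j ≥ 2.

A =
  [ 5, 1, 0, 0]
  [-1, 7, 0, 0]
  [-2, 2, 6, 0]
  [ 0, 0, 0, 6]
A Jordan chain for λ = 6 of length 2:
v_1 = (-1, -1, -2, 0)ᵀ
v_2 = (1, 0, 0, 0)ᵀ

Let N = A − (6)·I. We want v_2 with N^2 v_2 = 0 but N^1 v_2 ≠ 0; then v_{j-1} := N · v_j for j = 2, …, 2.

Pick v_2 = (1, 0, 0, 0)ᵀ.
Then v_1 = N · v_2 = (-1, -1, -2, 0)ᵀ.

Sanity check: (A − (6)·I) v_1 = (0, 0, 0, 0)ᵀ = 0. ✓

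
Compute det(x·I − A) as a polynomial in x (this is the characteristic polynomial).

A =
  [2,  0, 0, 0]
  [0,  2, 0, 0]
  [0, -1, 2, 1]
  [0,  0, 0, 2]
x^4 - 8*x^3 + 24*x^2 - 32*x + 16

Expanding det(x·I − A) (e.g. by cofactor expansion or by noting that A is similar to its Jordan form J, which has the same characteristic polynomial as A) gives
  χ_A(x) = x^4 - 8*x^3 + 24*x^2 - 32*x + 16
which factors as (x - 2)^4. The eigenvalues (with algebraic multiplicities) are λ = 2 with multiplicity 4.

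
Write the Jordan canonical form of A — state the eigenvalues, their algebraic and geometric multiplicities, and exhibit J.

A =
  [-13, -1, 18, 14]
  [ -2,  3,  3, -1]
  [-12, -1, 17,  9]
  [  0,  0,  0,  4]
J_1(-1) ⊕ J_2(4) ⊕ J_1(4)

The characteristic polynomial is
  det(x·I − A) = x^4 - 11*x^3 + 36*x^2 - 16*x - 64 = (x - 4)^3*(x + 1)

Eigenvalues and multiplicities (the geometric multiplicity of λ is n − rank(A − λI), which equals the number of Jordan blocks for λ):
  λ = -1: algebraic multiplicity = 1, geometric multiplicity = 1
  λ = 4: algebraic multiplicity = 3, geometric multiplicity = 2

Determining the block sizes for each eigenvalue:
  λ = -1: one block (gm = 1), so the single block has size am = 1 → block sizes [1]
  λ = 4: 2 blocks summing to 3 forces exactly one block of size 2 and the rest size 1 → block sizes [2, 1]

Assembling the blocks gives a Jordan form
J =
  [-1, 0, 0, 0]
  [ 0, 4, 1, 0]
  [ 0, 0, 4, 0]
  [ 0, 0, 0, 4]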